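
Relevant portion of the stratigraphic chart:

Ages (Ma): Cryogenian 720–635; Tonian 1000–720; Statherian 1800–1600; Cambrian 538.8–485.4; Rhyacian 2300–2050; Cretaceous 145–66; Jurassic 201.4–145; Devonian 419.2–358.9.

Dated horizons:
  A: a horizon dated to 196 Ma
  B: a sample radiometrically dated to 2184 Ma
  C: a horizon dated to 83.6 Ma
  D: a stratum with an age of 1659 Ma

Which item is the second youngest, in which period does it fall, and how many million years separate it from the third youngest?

A, in the Jurassic; 1463 million years to D

Sorted youngest-first by Ma: C (83.6), A (196), D (1659), B (2184).
The second youngest is A at 196 Ma, which lies in 201.4–145 Ma: the Jurassic.
The third youngest is D at 1659 Ma; separation = |196 − 1659| = 1463 Myr.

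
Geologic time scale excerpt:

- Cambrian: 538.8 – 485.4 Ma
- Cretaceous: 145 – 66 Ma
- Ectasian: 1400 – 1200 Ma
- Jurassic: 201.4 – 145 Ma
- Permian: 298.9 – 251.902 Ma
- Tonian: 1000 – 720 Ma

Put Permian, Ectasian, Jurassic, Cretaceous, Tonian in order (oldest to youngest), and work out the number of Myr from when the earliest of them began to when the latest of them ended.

From the excerpt: Permian 298.9–251.902; Ectasian 1400–1200; Jurassic 201.4–145; Cretaceous 145–66; Tonian 1000–720 (Ma).
Larger Ma is earlier, so the oldest is Ectasian and the youngest is Cretaceous; oldest to youngest: Ectasian, Tonian, Permian, Jurassic, Cretaceous.
Oldest start 1400 minus youngest end 66 gives 1334 Myr overall.

Ectasian → Tonian → Permian → Jurassic → Cretaceous; total span 1334 Myr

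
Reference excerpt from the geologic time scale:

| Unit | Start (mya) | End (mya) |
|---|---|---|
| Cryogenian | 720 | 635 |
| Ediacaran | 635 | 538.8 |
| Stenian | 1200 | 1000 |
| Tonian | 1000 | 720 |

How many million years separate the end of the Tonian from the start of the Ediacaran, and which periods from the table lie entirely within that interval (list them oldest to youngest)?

85 million years; Cryogenian

The Tonian closes at 720 Ma and the Ediacaran opens at 635 Ma, so the interval is 720 − 635 = 85 Myr.
A period fits inside if it starts at or after 720 Ma and ends at or before 635 Ma; oldest first that gives Cryogenian.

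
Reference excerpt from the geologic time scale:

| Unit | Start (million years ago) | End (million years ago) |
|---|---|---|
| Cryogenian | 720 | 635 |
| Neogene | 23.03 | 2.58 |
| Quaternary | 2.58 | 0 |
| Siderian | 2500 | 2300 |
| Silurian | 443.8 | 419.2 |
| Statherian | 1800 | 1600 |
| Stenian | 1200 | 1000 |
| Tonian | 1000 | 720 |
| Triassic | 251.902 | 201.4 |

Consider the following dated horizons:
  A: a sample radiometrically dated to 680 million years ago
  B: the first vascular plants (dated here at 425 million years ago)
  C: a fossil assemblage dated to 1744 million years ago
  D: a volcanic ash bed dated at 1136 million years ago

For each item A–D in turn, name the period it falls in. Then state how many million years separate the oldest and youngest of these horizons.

A: 680 Ma lies in 720–635 Ma, so Cryogenian.
B: 425 Ma lies in 443.8–419.2 Ma, so Silurian.
C: 1744 Ma lies in 1800–1600 Ma, so Statherian.
D: 1136 Ma lies in 1200–1000 Ma, so Stenian.
Oldest = 1744 Ma, youngest = 425 Ma → span 1319 Myr.

A — Cryogenian; B — Silurian; C — Statherian; D — Stenian; span 1319 million years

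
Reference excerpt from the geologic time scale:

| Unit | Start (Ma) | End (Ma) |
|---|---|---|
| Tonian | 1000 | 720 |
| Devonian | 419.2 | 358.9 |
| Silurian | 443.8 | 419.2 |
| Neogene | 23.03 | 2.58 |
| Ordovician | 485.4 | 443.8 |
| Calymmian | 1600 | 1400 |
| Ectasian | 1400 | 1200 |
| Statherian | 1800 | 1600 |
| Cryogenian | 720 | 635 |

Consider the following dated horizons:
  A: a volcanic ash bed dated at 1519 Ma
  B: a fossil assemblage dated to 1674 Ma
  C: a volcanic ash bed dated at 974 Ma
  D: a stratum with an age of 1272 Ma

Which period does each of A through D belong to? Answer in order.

A — Calymmian; B — Statherian; C — Tonian; D — Ectasian

Match each age against the start–end ranges in the excerpt: A = 1519 Ma → Calymmian (1600–1400); B = 1674 Ma → Statherian (1800–1600); C = 974 Ma → Tonian (1000–720); D = 1272 Ma → Ectasian (1400–1200).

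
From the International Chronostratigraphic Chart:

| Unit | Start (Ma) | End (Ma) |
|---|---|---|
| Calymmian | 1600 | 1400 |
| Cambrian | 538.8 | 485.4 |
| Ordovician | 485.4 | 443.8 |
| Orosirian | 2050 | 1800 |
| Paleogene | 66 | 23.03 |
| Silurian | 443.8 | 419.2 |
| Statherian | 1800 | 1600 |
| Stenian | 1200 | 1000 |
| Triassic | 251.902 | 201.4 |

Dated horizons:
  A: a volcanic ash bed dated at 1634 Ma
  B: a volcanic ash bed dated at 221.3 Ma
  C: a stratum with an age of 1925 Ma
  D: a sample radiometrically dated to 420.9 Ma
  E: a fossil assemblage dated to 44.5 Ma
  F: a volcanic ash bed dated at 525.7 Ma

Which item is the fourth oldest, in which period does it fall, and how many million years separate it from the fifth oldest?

Sorted oldest-first by Ma: C (1925), A (1634), F (525.7), D (420.9), B (221.3), E (44.5).
The fourth oldest is D at 420.9 Ma, which lies in 443.8–419.2 Ma: the Silurian.
The fifth oldest is B at 221.3 Ma; separation = |420.9 − 221.3| = 199.6 Myr.

D, in the Silurian; 199.6 million years to B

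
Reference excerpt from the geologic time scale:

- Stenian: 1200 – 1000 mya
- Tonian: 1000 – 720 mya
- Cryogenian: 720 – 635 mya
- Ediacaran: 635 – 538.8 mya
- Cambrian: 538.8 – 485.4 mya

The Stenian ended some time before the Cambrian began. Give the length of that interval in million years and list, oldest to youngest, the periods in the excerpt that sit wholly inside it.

The Stenian closes at 1000 Ma and the Cambrian opens at 538.8 Ma, so the interval is 1000 − 538.8 = 461.2 Myr.
A period fits inside if it starts at or after 1000 Ma and ends at or before 538.8 Ma; oldest first that gives Tonian, Cryogenian, Ediacaran.

461.2 million years; Tonian, Cryogenian, Ediacaran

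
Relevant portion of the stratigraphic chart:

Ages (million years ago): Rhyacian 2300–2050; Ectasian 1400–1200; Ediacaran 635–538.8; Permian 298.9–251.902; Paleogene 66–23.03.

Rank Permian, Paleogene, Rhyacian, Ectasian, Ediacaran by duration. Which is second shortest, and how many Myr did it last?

Permian, 46.998 million years

Start − end for each: Permian 298.9 − 251.902 = 46.998; Paleogene 66 − 23.03 = 42.97; Rhyacian 2300 − 2050 = 250; Ectasian 1400 − 1200 = 200; Ediacaran 635 − 538.8 = 96.2.
Ranking these from shortest: Paleogene < Permian < Ediacaran < Ectasian < Rhyacian.
Position 2 in that ranking is Permian, which lasted 46.998 Myr.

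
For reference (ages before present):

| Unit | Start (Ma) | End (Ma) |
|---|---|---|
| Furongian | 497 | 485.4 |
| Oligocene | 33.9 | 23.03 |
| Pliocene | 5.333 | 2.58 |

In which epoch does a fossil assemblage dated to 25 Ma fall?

Oligocene

25 Ma lies between 33.9 and 23.03 Ma, so it falls in the Oligocene.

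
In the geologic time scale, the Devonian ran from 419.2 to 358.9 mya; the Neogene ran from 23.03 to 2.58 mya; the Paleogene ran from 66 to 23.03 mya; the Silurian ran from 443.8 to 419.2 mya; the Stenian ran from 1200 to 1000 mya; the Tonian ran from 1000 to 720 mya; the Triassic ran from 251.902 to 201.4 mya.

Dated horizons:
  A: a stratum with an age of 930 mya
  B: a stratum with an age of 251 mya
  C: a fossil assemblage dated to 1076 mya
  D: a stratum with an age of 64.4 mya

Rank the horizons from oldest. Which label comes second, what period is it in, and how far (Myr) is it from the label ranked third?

Sorted oldest-first by Ma: C (1076), A (930), B (251), D (64.4).
The second oldest is A at 930 Ma, which lies in 1000–720 Ma: the Tonian.
The third oldest is B at 251 Ma; separation = |930 − 251| = 679 Myr.

A, in the Tonian; 679 million years to B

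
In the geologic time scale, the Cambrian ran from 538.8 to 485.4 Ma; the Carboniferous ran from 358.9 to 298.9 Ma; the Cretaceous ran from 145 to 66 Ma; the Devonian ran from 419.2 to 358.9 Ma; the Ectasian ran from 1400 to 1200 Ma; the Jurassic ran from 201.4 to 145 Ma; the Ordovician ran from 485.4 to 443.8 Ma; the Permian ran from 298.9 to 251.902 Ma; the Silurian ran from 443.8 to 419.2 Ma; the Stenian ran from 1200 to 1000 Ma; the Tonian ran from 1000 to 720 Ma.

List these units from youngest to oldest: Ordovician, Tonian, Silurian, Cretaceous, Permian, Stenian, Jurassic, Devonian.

Read off each span (Ma): Ordovician 485.4–443.8; Tonian 1000–720; Silurian 443.8–419.2; Cretaceous 145–66; Permian 298.9–251.902; Stenian 1200–1000; Jurassic 201.4–145; Devonian 419.2–358.9.
Larger Ma is older, so oldest→youngest is Stenian, Tonian, Ordovician, Silurian, Devonian, Permian, Jurassic, Cretaceous; reverse it for youngest→oldest.

Cretaceous → Jurassic → Permian → Devonian → Silurian → Ordovician → Tonian → Stenian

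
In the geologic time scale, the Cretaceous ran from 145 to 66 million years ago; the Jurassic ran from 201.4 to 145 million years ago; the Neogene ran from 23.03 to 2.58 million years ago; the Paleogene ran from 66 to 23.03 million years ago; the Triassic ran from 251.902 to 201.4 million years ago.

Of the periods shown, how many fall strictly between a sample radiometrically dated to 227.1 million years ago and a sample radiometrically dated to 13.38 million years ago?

3

The older date is 227.1 Ma and the younger is 13.38 Ma.
Periods with start < 227.1 and end > 13.38 Ma: Jurassic (201.4–145), Cretaceous (145–66), Paleogene (66–23.03).
That is 3 complete periods.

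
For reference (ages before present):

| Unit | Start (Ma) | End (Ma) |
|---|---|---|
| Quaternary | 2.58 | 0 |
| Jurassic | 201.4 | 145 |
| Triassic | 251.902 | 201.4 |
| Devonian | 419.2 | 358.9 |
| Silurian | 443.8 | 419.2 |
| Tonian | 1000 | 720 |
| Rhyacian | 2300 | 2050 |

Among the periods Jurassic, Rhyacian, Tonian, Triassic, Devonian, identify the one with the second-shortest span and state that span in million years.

Jurassic, 56.4 million years

Durations: Jurassic 56.4; Rhyacian 250; Tonian 280; Triassic 50.502; Devonian 60.3 Myr.
Sorted shortest-first: Triassic (50.502), Jurassic (56.4), Devonian (60.3), Rhyacian (250), Tonian (280).
The second shortest is Jurassic at 56.4 Myr.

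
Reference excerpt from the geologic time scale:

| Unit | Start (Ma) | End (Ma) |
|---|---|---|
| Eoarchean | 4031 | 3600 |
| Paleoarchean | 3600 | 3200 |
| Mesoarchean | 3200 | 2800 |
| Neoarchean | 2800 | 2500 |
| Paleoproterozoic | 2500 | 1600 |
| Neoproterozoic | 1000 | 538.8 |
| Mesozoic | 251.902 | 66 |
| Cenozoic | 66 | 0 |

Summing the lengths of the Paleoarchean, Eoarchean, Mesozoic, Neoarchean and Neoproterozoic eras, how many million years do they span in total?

1778.102 million years

Each duration: Paleoarchean = 400; Eoarchean = 431; Mesozoic = 185.902; Neoarchean = 300; Neoproterozoic = 461.2.
Sum: 400 + 431 + 185.902 + 300 + 461.2 = 1778.102 Myr.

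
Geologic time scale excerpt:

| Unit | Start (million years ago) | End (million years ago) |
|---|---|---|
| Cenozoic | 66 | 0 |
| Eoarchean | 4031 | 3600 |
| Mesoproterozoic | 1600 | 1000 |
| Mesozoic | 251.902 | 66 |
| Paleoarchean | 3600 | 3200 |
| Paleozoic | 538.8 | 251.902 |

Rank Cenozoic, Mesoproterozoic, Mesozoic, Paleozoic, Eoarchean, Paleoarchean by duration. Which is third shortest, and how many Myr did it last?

Paleozoic, 286.898 million years

Durations: Cenozoic 66; Mesoproterozoic 600; Mesozoic 185.902; Paleozoic 286.898; Eoarchean 431; Paleoarchean 400 Myr.
Sorted shortest-first: Cenozoic (66), Mesozoic (185.902), Paleozoic (286.898), Paleoarchean (400), Eoarchean (431), Mesoproterozoic (600).
The third shortest is Paleozoic at 286.898 Myr.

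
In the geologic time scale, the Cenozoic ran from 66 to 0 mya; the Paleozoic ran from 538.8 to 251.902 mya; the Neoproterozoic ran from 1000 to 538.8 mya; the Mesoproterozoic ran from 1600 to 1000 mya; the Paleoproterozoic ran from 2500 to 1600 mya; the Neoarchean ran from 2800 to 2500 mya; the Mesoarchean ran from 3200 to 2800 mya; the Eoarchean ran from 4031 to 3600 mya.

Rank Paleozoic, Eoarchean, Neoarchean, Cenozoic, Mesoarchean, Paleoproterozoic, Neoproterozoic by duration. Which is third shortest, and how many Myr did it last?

Start − end for each: Paleozoic 538.8 − 251.902 = 286.898; Eoarchean 4031 − 3600 = 431; Neoarchean 2800 − 2500 = 300; Cenozoic 66 − 0 = 66; Mesoarchean 3200 − 2800 = 400; Paleoproterozoic 2500 − 1600 = 900; Neoproterozoic 1000 − 538.8 = 461.2.
Ranking these from shortest: Cenozoic < Paleozoic < Neoarchean < Mesoarchean < Eoarchean < Neoproterozoic < Paleoproterozoic.
Position 3 in that ranking is Neoarchean, which lasted 300 Myr.

Neoarchean, 300 million years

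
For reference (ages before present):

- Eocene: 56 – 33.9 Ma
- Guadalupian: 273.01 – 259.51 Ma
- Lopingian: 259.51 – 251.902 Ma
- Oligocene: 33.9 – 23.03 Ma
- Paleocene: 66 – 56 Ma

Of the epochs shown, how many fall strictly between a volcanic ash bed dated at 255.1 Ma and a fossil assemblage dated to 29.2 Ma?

255.1 Ma sits inside the Lopingian (259.51–251.902) and 29.2 Ma inside the Oligocene (33.9–23.03); neither of those is wholly between the two dates.
The listed epochs lying completely between them are Paleocene, Eocene — 2 in all.

2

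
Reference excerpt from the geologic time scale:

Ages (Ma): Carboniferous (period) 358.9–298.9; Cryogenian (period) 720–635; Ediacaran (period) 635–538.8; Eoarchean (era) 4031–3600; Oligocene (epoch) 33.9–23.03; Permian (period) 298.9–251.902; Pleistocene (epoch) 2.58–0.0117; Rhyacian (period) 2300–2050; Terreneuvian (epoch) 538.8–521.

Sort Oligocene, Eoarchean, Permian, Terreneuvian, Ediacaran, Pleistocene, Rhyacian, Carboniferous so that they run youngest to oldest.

Read off each span (Ma): Oligocene 33.9–23.03; Eoarchean 4031–3600; Permian 298.9–251.902; Terreneuvian 538.8–521; Ediacaran 635–538.8; Pleistocene 2.58–0.0117; Rhyacian 2300–2050; Carboniferous 358.9–298.9.
Larger Ma is older, so oldest→youngest is Eoarchean, Rhyacian, Ediacaran, Terreneuvian, Carboniferous, Permian, Oligocene, Pleistocene; reverse it for youngest→oldest.

Pleistocene, then Oligocene, then Permian, then Carboniferous, then Terreneuvian, then Ediacaran, then Rhyacian, then Eoarchean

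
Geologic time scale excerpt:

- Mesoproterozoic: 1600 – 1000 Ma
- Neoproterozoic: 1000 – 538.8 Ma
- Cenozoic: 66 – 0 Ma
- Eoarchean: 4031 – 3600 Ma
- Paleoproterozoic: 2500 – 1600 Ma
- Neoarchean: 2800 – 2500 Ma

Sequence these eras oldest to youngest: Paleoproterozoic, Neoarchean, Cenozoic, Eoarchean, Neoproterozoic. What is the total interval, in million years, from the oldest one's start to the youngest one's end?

Eoarchean, Neoarchean, Paleoproterozoic, Neoproterozoic, Cenozoic; total span 4031 Myr

Start ages (Ma): Eoarchean 4031, Neoarchean 2800, Paleoproterozoic 2500, Neoproterozoic 1000, Cenozoic 66.
Ordered oldest to youngest: Eoarchean, Neoarchean, Paleoproterozoic, Neoproterozoic, Cenozoic.
Span = 4031 − 0 = 4031 Myr.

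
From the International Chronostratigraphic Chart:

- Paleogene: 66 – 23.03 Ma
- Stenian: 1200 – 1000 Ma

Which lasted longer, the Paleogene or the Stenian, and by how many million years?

Stenian, by 157.03 million years

Paleogene: 66 − 23.03 = 42.97 Myr.
Stenian: 1200 − 1000 = 200 Myr.
Difference: 200 − 42.97 = 157.03 Myr, so the Stenian was longer.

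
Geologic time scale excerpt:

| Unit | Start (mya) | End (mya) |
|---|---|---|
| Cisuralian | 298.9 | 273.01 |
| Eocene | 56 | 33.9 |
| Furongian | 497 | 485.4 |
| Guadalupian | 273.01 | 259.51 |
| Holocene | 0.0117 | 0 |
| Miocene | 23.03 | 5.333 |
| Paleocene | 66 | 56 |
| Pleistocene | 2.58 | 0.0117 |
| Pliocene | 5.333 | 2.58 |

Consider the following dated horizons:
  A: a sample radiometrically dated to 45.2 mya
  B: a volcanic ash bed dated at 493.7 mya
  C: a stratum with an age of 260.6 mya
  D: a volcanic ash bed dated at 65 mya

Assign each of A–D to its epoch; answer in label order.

A — Eocene; B — Furongian; C — Guadalupian; D — Paleocene

Match each age against the start–end ranges in the excerpt: A = 45.2 Ma → Eocene (56–33.9); B = 493.7 Ma → Furongian (497–485.4); C = 260.6 Ma → Guadalupian (273.01–259.51); D = 65 Ma → Paleocene (66–56).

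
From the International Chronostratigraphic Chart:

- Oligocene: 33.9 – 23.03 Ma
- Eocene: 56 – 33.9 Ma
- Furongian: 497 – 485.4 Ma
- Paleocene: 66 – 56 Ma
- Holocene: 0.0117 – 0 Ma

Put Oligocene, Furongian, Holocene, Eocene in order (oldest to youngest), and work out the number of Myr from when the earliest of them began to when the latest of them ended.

Furongian, Eocene, Oligocene, Holocene; total span 497 Myr

Start ages (Ma): Furongian 497, Eocene 56, Oligocene 33.9, Holocene 0.0117.
Ordered oldest to youngest: Furongian, Eocene, Oligocene, Holocene.
Span = 497 − 0 = 497 Myr.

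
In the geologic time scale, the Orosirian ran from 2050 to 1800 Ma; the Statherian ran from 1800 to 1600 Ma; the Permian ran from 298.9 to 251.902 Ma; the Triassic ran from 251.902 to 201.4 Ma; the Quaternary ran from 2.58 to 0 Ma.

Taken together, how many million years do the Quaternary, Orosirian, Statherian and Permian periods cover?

499.578 million years

Each duration: Quaternary = 2.58; Orosirian = 250; Statherian = 200; Permian = 46.998.
Sum: 2.58 + 250 + 200 + 46.998 = 499.578 Myr.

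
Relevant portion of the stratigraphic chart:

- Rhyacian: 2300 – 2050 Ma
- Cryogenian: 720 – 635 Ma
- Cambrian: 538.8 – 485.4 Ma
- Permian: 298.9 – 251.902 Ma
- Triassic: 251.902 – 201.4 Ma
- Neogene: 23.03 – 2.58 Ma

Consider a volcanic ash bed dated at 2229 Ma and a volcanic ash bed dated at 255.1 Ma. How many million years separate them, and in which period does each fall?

Elapsed time: 2229 − 255.1 = 1973.9 Myr.
2229 Ma lies within 2300–2050 Ma: Rhyacian.
255.1 Ma lies within 298.9–251.902 Ma: Permian.

1973.9 million years apart; the first in the Rhyacian, the second in the Permian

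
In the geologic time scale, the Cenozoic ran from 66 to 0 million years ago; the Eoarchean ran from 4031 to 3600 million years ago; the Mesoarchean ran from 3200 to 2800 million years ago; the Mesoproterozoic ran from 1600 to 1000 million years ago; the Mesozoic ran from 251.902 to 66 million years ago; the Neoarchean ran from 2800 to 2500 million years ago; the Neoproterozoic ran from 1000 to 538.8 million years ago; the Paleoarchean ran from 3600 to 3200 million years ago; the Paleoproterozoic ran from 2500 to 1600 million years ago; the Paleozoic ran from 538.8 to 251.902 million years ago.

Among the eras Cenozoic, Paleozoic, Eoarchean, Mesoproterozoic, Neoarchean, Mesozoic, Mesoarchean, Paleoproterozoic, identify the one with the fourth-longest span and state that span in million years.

Start − end for each: Cenozoic 66 − 0 = 66; Paleozoic 538.8 − 251.902 = 286.898; Eoarchean 4031 − 3600 = 431; Mesoproterozoic 1600 − 1000 = 600; Neoarchean 2800 − 2500 = 300; Mesozoic 251.902 − 66 = 185.902; Mesoarchean 3200 − 2800 = 400; Paleoproterozoic 2500 − 1600 = 900.
Ranking these from longest: Paleoproterozoic > Mesoproterozoic > Eoarchean > Mesoarchean > Neoarchean > Paleozoic > Mesozoic > Cenozoic.
Position 4 in that ranking is Mesoarchean, which lasted 400 Myr.

Mesoarchean, 400 million years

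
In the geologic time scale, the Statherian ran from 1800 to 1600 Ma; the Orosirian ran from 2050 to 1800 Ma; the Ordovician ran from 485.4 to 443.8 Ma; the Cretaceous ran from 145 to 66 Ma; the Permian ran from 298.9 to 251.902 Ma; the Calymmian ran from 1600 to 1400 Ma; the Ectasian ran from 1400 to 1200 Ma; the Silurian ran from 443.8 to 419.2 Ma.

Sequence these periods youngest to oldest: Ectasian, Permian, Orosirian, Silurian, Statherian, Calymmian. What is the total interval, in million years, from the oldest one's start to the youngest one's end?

Permian → Silurian → Ectasian → Calymmian → Statherian → Orosirian; total span 1798.098 Myr

Start ages (Ma): Orosirian 2050, Statherian 1800, Calymmian 1600, Ectasian 1400, Silurian 443.8, Permian 298.9.
Ordered youngest to oldest: Permian, Silurian, Ectasian, Calymmian, Statherian, Orosirian.
Span = 2050 − 251.902 = 1798.098 Myr.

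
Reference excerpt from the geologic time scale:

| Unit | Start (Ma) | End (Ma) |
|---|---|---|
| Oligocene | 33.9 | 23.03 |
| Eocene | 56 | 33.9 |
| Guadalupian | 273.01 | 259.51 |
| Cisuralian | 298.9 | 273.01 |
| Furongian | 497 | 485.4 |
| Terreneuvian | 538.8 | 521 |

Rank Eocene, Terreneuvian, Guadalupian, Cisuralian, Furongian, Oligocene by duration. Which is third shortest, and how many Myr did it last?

Durations: Eocene 22.1; Terreneuvian 17.8; Guadalupian 13.5; Cisuralian 25.89; Furongian 11.6; Oligocene 10.87 Myr.
Sorted shortest-first: Oligocene (10.87), Furongian (11.6), Guadalupian (13.5), Terreneuvian (17.8), Eocene (22.1), Cisuralian (25.89).
The third shortest is Guadalupian at 13.5 Myr.

Guadalupian, 13.5 million years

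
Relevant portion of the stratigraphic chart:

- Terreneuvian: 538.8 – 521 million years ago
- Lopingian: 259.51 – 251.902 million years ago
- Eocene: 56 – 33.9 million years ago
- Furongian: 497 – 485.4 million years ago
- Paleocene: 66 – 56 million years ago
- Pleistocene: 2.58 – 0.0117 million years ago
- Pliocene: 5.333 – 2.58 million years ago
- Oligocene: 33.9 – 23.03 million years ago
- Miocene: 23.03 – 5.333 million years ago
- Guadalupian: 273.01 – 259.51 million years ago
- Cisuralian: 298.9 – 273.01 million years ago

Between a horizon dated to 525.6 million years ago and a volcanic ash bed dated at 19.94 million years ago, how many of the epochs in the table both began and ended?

The older date is 525.6 Ma and the younger is 19.94 Ma.
Epochs with start < 525.6 and end > 19.94 Ma: Furongian (497–485.4), Cisuralian (298.9–273.01), Guadalupian (273.01–259.51), Lopingian (259.51–251.902), Paleocene (66–56), Eocene (56–33.9), Oligocene (33.9–23.03).
That is 7 complete epochs.

7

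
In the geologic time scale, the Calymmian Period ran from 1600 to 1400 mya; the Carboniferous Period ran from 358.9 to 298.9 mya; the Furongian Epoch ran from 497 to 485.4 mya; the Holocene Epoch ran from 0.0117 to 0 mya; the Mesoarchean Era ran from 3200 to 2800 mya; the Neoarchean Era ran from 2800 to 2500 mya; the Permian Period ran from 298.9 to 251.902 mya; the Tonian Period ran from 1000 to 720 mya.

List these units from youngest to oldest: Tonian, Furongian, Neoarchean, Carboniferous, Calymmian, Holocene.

Holocene, then Carboniferous, then Furongian, then Tonian, then Calymmian, then Neoarchean

Read off each span (Ma): Tonian 1000–720; Furongian 497–485.4; Neoarchean 2800–2500; Carboniferous 358.9–298.9; Calymmian 1600–1400; Holocene 0.0117–0.
Larger Ma is older, so oldest→youngest is Neoarchean, Calymmian, Tonian, Furongian, Carboniferous, Holocene; reverse it for youngest→oldest.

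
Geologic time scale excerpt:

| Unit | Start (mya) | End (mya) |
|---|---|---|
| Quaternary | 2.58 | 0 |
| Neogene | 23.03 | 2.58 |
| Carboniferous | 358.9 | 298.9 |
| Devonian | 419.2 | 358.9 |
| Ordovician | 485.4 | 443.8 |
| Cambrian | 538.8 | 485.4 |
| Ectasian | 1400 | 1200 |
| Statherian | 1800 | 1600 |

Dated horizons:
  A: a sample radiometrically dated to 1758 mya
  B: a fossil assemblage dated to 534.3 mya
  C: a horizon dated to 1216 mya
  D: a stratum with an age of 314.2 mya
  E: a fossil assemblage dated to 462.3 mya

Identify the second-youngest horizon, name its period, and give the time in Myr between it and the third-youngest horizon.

E, in the Ordovician; 72 million years to B

Smaller Ma means younger, so youngest first: D 314.2 < E 462.3 < B 534.3 < C 1216 < A 1758.
Counting 2 along gives E (462.3 Ma); the excerpt puts that inside the Ordovician, 485.4–443.8 Ma.
Next in line is B (534.3 Ma), and 534.3 − 462.3 = 72 Myr.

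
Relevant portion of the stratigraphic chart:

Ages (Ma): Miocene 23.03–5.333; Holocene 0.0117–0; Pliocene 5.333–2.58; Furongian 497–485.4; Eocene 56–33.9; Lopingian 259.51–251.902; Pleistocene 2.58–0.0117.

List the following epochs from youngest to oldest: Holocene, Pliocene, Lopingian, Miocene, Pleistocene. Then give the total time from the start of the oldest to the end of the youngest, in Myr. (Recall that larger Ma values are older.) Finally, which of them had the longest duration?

Holocene → Pleistocene → Pliocene → Miocene → Lopingian; total span 259.51 Myr; longest is Miocene

From the excerpt: Holocene 0.0117–0; Pliocene 5.333–2.58; Lopingian 259.51–251.902; Miocene 23.03–5.333; Pleistocene 2.58–0.0117 (Ma).
Larger Ma is earlier, so the oldest is Lopingian and the youngest is Holocene; youngest to oldest: Holocene, Pleistocene, Pliocene, Miocene, Lopingian.
Oldest start 259.51 minus youngest end 0 gives 259.51 Myr overall.
Individual lengths (start − end): Pleistocene 2.5683; Miocene 17.697; Pliocene 2.753; Lopingian 7.608; Holocene 0.0117. The largest is Miocene at 17.697 Myr.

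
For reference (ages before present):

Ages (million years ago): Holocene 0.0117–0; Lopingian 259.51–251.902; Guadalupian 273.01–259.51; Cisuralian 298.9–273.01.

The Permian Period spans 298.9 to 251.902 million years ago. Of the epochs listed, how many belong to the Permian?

3

Epochs inside 298.9–251.902 Ma: Cisuralian, Guadalupian, Lopingian — 3 in total.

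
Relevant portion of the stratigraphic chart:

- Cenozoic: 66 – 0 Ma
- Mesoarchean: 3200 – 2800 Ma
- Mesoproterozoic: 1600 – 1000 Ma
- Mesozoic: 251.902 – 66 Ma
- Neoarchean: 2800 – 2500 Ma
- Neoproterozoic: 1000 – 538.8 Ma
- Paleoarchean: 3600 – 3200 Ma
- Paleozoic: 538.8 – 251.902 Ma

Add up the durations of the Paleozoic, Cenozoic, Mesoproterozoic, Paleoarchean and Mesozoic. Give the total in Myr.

Each duration: Paleozoic = 286.898; Cenozoic = 66; Mesoproterozoic = 600; Paleoarchean = 400; Mesozoic = 185.902.
Sum: 286.898 + 66 + 600 + 400 + 185.902 = 1538.8 Myr.

1538.8 million years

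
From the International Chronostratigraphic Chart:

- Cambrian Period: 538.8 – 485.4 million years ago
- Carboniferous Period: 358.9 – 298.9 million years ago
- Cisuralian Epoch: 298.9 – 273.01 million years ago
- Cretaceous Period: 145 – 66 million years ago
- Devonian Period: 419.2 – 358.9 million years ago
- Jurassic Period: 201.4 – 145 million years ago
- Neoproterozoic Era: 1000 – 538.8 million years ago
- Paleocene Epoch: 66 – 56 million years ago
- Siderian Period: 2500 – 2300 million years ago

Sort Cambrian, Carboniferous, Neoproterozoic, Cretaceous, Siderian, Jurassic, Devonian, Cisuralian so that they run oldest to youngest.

The oldest of these is Siderian (starts 2500 Ma) and the youngest is Cretaceous (ends 66 Ma).
In between, by decreasing start age: Neoproterozoic (1000), Cambrian (538.8), Devonian (419.2), Carboniferous (358.9), Cisuralian (298.9), Jurassic (201.4).

Siderian, Neoproterozoic, Cambrian, Devonian, Carboniferous, Cisuralian, Jurassic, Cretaceous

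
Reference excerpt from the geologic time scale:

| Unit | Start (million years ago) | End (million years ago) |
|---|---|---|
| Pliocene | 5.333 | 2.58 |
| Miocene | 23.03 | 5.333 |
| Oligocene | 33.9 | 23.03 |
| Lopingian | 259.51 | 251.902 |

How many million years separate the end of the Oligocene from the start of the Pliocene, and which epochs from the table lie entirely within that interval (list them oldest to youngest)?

The Oligocene closes at 23.03 Ma and the Pliocene opens at 5.333 Ma, so the interval is 23.03 − 5.333 = 17.697 Myr.
An epoch fits inside if it starts at or after 23.03 Ma and ends at or before 5.333 Ma; oldest first that gives Miocene.

17.697 million years; Miocene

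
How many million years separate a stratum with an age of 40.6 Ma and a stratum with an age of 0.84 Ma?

39.76 million years

40.6 − 0.84 = 39.76 million years.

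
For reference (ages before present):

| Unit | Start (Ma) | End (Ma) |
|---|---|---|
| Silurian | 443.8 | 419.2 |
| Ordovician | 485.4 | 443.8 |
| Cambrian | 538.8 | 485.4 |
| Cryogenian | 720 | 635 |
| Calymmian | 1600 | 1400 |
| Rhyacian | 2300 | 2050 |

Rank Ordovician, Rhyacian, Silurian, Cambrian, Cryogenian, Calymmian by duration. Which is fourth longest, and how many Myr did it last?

Durations: Ordovician 41.6; Rhyacian 250; Silurian 24.6; Cambrian 53.4; Cryogenian 85; Calymmian 200 Myr.
Sorted longest-first: Rhyacian (250), Calymmian (200), Cryogenian (85), Cambrian (53.4), Ordovician (41.6), Silurian (24.6).
The fourth longest is Cambrian at 53.4 Myr.

Cambrian, 53.4 million years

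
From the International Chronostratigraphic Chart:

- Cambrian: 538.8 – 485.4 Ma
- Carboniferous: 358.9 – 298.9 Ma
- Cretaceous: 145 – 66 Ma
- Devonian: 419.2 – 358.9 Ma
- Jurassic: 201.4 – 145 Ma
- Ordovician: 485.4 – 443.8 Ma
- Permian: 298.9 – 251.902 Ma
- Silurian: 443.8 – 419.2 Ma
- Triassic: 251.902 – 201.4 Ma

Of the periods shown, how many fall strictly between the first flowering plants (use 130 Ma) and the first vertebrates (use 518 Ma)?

518 Ma sits inside the Cambrian (538.8–485.4) and 130 Ma inside the Cretaceous (145–66); neither of those is wholly between the two dates.
The listed periods lying completely between them are Ordovician, Silurian, Devonian, Carboniferous, Permian, Triassic, Jurassic — 7 in all.

7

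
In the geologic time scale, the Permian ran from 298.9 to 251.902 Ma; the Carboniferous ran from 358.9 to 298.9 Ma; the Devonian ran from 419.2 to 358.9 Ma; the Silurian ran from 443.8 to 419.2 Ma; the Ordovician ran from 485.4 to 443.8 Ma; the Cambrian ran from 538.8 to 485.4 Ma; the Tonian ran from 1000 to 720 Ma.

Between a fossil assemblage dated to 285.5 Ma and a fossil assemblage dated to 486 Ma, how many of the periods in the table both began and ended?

4

486 Ma sits inside the Cambrian (538.8–485.4) and 285.5 Ma inside the Permian (298.9–251.902); neither of those is wholly between the two dates.
The listed periods lying completely between them are Ordovician, Silurian, Devonian, Carboniferous — 4 in all.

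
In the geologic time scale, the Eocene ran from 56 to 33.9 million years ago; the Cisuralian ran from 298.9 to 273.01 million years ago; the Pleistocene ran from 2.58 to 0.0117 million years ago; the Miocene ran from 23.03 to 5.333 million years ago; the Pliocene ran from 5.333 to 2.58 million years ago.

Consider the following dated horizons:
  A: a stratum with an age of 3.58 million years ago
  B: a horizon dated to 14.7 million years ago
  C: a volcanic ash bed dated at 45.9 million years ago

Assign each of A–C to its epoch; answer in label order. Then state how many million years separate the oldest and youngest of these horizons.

A: 3.58 Ma lies in 5.333–2.58 Ma, so Pliocene.
B: 14.7 Ma lies in 23.03–5.333 Ma, so Miocene.
C: 45.9 Ma lies in 56–33.9 Ma, so Eocene.
Oldest = 45.9 Ma, youngest = 3.58 Ma → span 42.32 Myr.

A — Pliocene; B — Miocene; C — Eocene; span 42.32 million years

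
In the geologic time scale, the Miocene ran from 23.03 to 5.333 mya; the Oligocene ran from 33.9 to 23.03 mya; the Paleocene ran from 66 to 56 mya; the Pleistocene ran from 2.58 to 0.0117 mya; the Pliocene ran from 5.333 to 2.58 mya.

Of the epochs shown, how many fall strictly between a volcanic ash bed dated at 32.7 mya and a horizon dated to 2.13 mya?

2

The older date is 32.7 Ma and the younger is 2.13 Ma.
Epochs with start < 32.7 and end > 2.13 Ma: Miocene (23.03–5.333), Pliocene (5.333–2.58).
That is 2 complete epochs.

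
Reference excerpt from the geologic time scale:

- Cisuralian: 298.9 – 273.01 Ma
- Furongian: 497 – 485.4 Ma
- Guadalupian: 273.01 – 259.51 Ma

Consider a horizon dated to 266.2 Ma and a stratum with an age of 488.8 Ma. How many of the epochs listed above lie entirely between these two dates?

1

488.8 Ma sits inside the Furongian (497–485.4) and 266.2 Ma inside the Guadalupian (273.01–259.51); neither of those is wholly between the two dates.
The listed epochs lying completely between them are Cisuralian — 1 in all.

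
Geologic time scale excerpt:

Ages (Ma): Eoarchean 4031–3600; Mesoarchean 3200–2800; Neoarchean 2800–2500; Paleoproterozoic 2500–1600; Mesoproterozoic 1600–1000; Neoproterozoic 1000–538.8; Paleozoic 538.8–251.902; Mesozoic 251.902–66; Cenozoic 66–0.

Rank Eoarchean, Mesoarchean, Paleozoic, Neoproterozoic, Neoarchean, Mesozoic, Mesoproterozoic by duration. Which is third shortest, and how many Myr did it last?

Durations: Eoarchean 431; Mesoarchean 400; Paleozoic 286.898; Neoproterozoic 461.2; Neoarchean 300; Mesozoic 185.902; Mesoproterozoic 600 Myr.
Sorted shortest-first: Mesozoic (185.902), Paleozoic (286.898), Neoarchean (300), Mesoarchean (400), Eoarchean (431), Neoproterozoic (461.2), Mesoproterozoic (600).
The third shortest is Neoarchean at 300 Myr.

Neoarchean, 300 million years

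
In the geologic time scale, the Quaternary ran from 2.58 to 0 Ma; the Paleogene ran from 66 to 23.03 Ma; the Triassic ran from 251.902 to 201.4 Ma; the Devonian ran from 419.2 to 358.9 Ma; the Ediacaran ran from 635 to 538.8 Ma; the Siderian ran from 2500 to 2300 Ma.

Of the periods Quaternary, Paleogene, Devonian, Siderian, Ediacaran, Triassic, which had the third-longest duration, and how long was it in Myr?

Devonian, 60.3 million years

Durations: Quaternary 2.58; Paleogene 42.97; Devonian 60.3; Siderian 200; Ediacaran 96.2; Triassic 50.502 Myr.
Sorted longest-first: Siderian (200), Ediacaran (96.2), Devonian (60.3), Triassic (50.502), Paleogene (42.97), Quaternary (2.58).
The third longest is Devonian at 60.3 Myr.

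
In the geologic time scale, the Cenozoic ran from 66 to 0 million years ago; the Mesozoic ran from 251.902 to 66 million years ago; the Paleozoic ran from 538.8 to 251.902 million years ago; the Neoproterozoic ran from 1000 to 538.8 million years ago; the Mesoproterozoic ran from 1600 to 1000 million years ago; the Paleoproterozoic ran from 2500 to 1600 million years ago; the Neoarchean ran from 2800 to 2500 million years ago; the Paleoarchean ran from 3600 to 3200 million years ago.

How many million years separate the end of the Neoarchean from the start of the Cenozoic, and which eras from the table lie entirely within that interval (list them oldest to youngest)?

End of Neoarchean = 2500 Ma; start of Cenozoic = 66 Ma.
Gap = 2500 − 66 = 2434 Myr.
Eras wholly inside 2500–66 Ma: Paleoproterozoic (2500–1600), Mesoproterozoic (1600–1000), Neoproterozoic (1000–538.8), Paleozoic (538.8–251.902), Mesozoic (251.902–66).

2434 million years; Paleoproterozoic, Mesoproterozoic, Neoproterozoic, Paleozoic, Mesozoic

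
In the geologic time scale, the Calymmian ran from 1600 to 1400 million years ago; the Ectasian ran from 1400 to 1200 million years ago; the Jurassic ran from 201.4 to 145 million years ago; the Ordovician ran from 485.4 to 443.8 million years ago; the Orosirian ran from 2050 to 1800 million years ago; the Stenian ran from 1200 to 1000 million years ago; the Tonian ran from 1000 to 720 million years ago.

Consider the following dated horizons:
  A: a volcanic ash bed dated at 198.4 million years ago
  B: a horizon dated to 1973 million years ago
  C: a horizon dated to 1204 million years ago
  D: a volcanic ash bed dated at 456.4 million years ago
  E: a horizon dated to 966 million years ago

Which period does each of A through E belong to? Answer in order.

Match each age against the start–end ranges in the excerpt: A = 198.4 Ma → Jurassic (201.4–145); B = 1973 Ma → Orosirian (2050–1800); C = 1204 Ma → Ectasian (1400–1200); D = 456.4 Ma → Ordovician (485.4–443.8); E = 966 Ma → Tonian (1000–720).

A — Jurassic; B — Orosirian; C — Ectasian; D — Ordovician; E — Tonian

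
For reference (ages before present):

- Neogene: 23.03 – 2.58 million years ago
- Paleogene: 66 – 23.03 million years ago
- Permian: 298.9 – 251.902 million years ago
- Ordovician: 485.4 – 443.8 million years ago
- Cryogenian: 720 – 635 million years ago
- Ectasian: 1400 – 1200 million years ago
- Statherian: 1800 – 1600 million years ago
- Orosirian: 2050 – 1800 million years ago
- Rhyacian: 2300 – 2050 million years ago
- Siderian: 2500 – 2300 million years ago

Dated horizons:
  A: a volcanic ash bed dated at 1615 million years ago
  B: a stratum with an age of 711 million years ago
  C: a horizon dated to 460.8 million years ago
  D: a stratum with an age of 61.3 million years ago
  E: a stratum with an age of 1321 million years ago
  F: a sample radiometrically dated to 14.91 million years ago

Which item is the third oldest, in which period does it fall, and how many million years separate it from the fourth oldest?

B, in the Cryogenian; 250.2 million years to C

Sorted oldest-first by Ma: A (1615), E (1321), B (711), C (460.8), D (61.3), F (14.91).
The third oldest is B at 711 Ma, which lies in 720–635 Ma: the Cryogenian.
The fourth oldest is C at 460.8 Ma; separation = |711 − 460.8| = 250.2 Myr.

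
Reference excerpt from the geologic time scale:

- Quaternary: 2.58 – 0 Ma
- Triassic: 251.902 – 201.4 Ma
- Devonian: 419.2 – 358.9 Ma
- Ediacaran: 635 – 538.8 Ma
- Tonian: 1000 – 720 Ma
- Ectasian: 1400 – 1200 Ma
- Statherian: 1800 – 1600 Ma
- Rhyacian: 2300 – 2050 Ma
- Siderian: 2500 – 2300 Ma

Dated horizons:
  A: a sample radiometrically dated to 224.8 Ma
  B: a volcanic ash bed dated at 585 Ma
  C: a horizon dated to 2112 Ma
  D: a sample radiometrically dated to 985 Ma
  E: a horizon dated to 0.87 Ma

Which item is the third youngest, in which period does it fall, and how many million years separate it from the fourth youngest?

B, in the Ediacaran; 400 million years to D

Sorted youngest-first by Ma: E (0.87), A (224.8), B (585), D (985), C (2112).
The third youngest is B at 585 Ma, which lies in 635–538.8 Ma: the Ediacaran.
The fourth youngest is D at 985 Ma; separation = |585 − 985| = 400 Myr.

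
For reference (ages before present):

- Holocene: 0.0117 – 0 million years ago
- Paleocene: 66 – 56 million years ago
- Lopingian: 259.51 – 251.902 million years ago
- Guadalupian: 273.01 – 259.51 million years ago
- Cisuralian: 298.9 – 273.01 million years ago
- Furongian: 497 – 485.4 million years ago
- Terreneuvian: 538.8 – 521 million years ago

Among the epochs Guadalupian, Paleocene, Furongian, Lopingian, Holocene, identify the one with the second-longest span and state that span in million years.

Durations: Guadalupian 13.5; Paleocene 10; Furongian 11.6; Lopingian 7.608; Holocene 0.0117 Myr.
Sorted longest-first: Guadalupian (13.5), Furongian (11.6), Paleocene (10), Lopingian (7.608), Holocene (0.0117).
The second longest is Furongian at 11.6 Myr.

Furongian, 11.6 million years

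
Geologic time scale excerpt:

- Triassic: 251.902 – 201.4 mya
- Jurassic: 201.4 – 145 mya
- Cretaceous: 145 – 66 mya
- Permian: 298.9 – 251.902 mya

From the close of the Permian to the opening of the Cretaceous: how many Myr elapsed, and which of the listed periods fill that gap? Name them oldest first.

The Permian closes at 251.902 Ma and the Cretaceous opens at 145 Ma, so the interval is 251.902 − 145 = 106.902 Myr.
A period fits inside if it starts at or after 251.902 Ma and ends at or before 145 Ma; oldest first that gives Triassic, Jurassic.

106.902 million years; Triassic, Jurassic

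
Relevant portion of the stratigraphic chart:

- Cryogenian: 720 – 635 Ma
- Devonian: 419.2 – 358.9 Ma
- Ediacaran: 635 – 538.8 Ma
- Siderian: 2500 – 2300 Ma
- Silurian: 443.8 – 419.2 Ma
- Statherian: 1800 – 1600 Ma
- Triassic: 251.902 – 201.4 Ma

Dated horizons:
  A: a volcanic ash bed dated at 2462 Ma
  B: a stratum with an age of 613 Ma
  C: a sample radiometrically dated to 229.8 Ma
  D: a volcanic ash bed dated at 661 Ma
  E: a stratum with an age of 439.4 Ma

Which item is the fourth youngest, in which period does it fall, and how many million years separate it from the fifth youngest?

Sorted youngest-first by Ma: C (229.8), E (439.4), B (613), D (661), A (2462).
The fourth youngest is D at 661 Ma, which lies in 720–635 Ma: the Cryogenian.
The fifth youngest is A at 2462 Ma; separation = |661 − 2462| = 1801 Myr.

D, in the Cryogenian; 1801 million years to A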